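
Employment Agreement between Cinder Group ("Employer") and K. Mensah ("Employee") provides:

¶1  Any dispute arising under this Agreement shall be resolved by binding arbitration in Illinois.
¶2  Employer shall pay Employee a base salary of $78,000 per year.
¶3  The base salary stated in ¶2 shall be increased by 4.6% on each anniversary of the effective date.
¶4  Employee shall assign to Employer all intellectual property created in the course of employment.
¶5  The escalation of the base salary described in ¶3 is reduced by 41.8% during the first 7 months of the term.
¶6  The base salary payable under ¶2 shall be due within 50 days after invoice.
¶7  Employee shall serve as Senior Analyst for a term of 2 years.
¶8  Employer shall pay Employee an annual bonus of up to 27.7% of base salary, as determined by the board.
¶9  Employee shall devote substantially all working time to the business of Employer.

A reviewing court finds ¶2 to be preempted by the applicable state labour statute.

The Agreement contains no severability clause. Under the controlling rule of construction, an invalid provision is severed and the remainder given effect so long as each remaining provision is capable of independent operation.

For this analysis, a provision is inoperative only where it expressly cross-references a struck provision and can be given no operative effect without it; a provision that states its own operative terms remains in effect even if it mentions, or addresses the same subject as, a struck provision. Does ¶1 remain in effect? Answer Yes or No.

Yes

¶2 is struck. The whole of ¶3 is the escalation of the base salary, defined by reference to ¶2, so ¶3 cannot stand once ¶2 is removed. ¶6 has no operative effect of its own apart from ¶2 and is therefore inoperative. ¶5 operates only by reference to ¶3, so it falls with ¶3. With no severability clause, the stated default rule severs what cannot stand and enforces each remaining provision that can operate on its own. That leaves ¶1, ¶4, ¶7, ¶8, and ¶9 in effect. ¶1 is among the surviving provisions, so the answer is yes.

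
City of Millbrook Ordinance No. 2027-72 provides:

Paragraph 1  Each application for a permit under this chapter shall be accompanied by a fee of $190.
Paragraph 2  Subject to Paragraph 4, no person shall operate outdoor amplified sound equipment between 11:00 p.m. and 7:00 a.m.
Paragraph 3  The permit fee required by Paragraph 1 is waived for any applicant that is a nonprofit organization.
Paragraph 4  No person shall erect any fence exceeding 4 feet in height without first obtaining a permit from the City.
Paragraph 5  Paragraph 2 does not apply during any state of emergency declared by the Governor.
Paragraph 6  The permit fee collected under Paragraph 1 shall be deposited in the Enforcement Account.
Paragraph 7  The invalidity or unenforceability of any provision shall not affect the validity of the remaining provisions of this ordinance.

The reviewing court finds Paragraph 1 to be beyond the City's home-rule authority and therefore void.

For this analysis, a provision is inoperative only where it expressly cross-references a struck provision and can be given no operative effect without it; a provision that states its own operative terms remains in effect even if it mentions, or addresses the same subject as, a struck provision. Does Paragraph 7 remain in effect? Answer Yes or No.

Yes

Paragraph 1 is struck. Paragraph 3 does nothing except set the nonprofit waiver of the permit fee by reference to Paragraph 1; with Paragraph 1 gone it has no independent effect and is inoperative. The whole of Paragraph 6 is the disposition of the permit fee, defined by reference to Paragraph 1, so Paragraph 6 cannot stand once Paragraph 1 is removed. Under the severability clause in Paragraph 7, the remaining provisions continue in force. Paragraph 2, Paragraph 4, Paragraph 5, and Paragraph 7 remain in effect. Paragraph 7 is among the surviving provisions, so the answer is yes.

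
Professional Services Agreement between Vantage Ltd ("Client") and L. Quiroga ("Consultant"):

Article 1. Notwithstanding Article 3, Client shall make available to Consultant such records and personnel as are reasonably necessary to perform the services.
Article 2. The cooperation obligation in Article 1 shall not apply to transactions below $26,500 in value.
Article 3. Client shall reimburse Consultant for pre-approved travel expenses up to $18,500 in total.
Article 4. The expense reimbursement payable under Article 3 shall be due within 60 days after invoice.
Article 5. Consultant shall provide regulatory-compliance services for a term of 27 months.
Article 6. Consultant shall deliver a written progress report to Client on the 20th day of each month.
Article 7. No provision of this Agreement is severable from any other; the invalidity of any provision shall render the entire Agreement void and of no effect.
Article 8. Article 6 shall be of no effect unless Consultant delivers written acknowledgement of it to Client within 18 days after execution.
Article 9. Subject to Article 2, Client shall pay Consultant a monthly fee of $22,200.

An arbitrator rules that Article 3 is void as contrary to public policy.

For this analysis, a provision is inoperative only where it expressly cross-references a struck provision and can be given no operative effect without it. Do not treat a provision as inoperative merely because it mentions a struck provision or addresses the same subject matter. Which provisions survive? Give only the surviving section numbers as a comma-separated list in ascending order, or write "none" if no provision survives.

Article 3 is struck. Article 4 operates only by reference to Article 3, so it falls with Article 3. Article 7 provides that the Agreement is not severable, so the invalidity of any one provision voids the entire Agreement. No provision of the Agreement survives.

none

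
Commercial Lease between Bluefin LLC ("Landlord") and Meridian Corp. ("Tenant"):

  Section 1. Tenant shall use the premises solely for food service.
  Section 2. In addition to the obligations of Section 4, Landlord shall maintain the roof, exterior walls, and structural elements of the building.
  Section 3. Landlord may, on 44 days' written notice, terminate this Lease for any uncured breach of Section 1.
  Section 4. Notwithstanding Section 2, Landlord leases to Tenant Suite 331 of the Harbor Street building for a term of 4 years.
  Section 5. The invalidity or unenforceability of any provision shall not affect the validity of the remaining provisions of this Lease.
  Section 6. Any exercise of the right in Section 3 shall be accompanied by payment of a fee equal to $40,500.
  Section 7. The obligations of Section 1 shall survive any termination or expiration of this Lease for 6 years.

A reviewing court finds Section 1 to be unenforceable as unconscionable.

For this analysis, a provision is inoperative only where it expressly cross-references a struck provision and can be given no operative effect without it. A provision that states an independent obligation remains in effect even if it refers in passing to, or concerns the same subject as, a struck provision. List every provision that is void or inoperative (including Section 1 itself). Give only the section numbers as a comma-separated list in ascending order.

1, 3, 6, 7

Section 1 is struck. The only function of Section 3 is the termination right for breach of Section 1, so it cannot stand once Section 1 is removed. Section 7 operates only by reference to Section 1, so it falls with Section 1. The only function of Section 6 is the exercise fee for Section 3, so it cannot stand once Section 3 is removed. Section 5 is a severability clause and preserves every provision that can still be given independent effect. That leaves Section 2, Section 4, and Section 5 in effect.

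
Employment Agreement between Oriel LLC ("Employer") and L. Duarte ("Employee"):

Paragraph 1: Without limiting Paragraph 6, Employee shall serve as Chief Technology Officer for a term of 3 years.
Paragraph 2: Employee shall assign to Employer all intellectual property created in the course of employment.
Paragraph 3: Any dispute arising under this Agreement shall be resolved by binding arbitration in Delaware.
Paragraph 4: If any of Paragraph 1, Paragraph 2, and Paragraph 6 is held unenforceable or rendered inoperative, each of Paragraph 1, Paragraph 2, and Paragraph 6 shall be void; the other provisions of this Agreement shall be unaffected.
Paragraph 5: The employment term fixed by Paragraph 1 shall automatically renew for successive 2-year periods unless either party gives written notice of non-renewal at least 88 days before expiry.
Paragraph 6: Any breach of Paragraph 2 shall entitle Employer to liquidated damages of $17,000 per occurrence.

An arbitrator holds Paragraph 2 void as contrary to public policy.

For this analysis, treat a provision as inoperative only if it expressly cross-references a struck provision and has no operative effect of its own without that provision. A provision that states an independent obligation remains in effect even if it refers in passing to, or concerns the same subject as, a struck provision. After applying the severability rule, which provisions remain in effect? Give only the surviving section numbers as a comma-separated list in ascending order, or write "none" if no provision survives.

Paragraph 2 is struck. Paragraph 6 does nothing except set the liquidated-damages amount by reference to Paragraph 2; with Paragraph 2 gone it has no independent effect and is inoperative. Paragraph 4 declares Paragraph 1, Paragraph 2, and Paragraph 6 mutually dependent; since one of them has fallen, all of them are of no effect. That brings down Paragraph 1 as well. Paragraph 5 in turn depends solely on a provision now struck and likewise falls. The remainder continues in force under Paragraph 4. That leaves Paragraph 3 and Paragraph 4 in effect.

3, 4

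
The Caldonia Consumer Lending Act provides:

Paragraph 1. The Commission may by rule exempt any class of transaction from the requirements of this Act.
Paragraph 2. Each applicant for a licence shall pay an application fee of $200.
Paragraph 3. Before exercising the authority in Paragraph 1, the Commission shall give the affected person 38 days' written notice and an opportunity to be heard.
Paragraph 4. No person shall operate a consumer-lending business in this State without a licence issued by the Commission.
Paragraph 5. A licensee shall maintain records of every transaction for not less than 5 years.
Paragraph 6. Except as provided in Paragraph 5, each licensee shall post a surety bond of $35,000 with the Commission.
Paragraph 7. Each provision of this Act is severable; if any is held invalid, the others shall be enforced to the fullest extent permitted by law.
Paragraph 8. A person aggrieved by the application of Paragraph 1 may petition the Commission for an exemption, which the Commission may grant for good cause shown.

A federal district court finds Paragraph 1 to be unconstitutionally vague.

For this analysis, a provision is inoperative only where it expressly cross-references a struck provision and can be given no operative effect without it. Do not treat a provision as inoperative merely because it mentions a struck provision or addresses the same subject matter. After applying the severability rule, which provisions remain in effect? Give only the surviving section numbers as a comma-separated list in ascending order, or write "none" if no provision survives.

2, 4, 5, 6, 7

Paragraph 1 is struck. The only function of Paragraph 3 is the notice-and-hearing requirement for Paragraph 1, so it cannot stand once Paragraph 1 is removed. The only function of Paragraph 8 is the exemption procedure for Paragraph 1, so it cannot stand once Paragraph 1 is removed. Under the severability clause in Paragraph 7, the remaining provisions continue in force. Paragraph 2, Paragraph 4, Paragraph 5, Paragraph 6, and Paragraph 7 remain in effect.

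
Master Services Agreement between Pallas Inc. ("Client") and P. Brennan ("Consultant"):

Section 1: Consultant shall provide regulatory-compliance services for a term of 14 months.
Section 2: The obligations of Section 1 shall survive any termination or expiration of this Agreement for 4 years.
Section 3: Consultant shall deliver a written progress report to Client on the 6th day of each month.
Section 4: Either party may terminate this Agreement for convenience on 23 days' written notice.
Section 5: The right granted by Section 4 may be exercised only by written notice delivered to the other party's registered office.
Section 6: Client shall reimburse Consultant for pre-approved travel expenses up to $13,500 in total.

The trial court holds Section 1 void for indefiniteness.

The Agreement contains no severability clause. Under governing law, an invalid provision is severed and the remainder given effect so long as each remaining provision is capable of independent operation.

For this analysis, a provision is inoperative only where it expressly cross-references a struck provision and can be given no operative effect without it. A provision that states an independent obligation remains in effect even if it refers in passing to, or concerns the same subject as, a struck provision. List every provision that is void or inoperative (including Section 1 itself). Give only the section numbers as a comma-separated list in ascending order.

1, 2

Section 1 is struck. Section 2 merely fixes the survival period for Section 1; with Section 1 gone it has nothing to operate on and falls away. Under the stated default rule, only provisions that cannot operate independently fall away; the rest are enforced. Section 3, Section 4, Section 5, and Section 6 remain in effect.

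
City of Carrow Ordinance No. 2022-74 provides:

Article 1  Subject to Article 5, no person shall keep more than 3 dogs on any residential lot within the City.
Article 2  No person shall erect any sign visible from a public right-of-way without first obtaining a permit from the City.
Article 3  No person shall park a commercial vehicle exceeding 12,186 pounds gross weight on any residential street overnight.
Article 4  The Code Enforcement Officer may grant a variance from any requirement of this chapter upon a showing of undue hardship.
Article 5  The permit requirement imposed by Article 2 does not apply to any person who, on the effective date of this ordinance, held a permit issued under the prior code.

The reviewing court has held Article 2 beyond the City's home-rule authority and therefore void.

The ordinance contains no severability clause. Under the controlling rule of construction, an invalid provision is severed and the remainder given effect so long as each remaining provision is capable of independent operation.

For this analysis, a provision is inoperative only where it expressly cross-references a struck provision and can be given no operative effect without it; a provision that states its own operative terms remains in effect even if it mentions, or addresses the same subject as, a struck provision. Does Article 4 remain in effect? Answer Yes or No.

Yes

Article 2 is struck. Article 5 merely fixes the grandfather exemption from Article 2; with Article 2 gone it has nothing to operate on and falls away. Article 1 mentions Article 5 but its own obligation stands independently of Article 5, so Article 1 is not affected. Under the stated default rule, only provisions that cannot operate independently fall away; the rest are enforced. Article 1, Article 3, and Article 4 remain in effect. Article 4 is among the surviving provisions, so the answer is yes.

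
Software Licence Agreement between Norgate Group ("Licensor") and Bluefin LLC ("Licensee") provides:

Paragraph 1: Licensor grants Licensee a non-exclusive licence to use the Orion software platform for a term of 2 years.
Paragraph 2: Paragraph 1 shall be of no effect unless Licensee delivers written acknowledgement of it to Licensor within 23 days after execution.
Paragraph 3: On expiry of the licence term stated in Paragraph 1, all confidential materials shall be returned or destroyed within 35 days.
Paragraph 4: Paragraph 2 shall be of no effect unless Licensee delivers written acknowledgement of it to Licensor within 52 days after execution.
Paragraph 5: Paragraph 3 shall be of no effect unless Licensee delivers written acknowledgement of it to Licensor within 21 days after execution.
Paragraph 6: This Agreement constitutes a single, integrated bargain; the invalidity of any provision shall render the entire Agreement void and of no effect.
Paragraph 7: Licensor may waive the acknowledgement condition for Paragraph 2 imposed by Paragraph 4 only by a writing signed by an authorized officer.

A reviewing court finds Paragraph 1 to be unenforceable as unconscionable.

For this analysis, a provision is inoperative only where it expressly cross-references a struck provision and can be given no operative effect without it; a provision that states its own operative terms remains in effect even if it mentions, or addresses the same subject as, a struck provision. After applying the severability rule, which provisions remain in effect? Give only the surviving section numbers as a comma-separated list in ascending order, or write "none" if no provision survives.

Paragraph 1 is struck. The only function of Paragraph 2 is the acknowledgement condition for Paragraph 1, so it cannot stand once Paragraph 1 is removed. Paragraph 3 operates only by reference to Paragraph 1, so it falls with Paragraph 1. Paragraph 4 operates only by reference to Paragraph 2, so it falls with Paragraph 2. Paragraph 5 operates only by reference to Paragraph 3, so it falls with Paragraph 3. The only function of Paragraph 7 is the waiver condition for Paragraph 4, so it cannot stand once Paragraph 4 is removed. Paragraph 6 provides that the Agreement is not severable, so the invalidity of any one provision voids the entire Agreement. No provision of the Agreement survives.

none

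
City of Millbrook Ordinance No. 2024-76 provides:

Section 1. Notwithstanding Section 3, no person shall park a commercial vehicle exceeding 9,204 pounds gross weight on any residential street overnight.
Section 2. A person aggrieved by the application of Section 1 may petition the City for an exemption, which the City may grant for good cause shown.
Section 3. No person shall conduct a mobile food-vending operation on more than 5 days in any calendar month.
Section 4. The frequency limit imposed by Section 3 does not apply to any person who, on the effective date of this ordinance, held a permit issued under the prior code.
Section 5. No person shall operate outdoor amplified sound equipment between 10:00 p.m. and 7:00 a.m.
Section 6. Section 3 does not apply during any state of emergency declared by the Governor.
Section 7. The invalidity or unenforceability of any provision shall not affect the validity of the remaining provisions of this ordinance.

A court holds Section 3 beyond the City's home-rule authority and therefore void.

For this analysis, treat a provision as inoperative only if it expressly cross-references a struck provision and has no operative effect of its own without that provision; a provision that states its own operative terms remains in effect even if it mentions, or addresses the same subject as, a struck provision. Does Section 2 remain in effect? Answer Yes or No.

Yes

Section 3 is struck. Section 4 merely fixes the grandfather exemption from Section 3; with Section 3 gone it has nothing to operate on and falls away. Section 6 has no operative effect of its own apart from Section 3 and is therefore inoperative. Section 1 mentions Section 3 but its own obligation stands independently of Section 3, so Section 1 is not affected. Under the severability clause in Section 7, the remaining provisions continue in force. The provisions still in force are Section 1, Section 2, Section 5, and Section 7. Section 2 is among the surviving provisions, so the answer is yes.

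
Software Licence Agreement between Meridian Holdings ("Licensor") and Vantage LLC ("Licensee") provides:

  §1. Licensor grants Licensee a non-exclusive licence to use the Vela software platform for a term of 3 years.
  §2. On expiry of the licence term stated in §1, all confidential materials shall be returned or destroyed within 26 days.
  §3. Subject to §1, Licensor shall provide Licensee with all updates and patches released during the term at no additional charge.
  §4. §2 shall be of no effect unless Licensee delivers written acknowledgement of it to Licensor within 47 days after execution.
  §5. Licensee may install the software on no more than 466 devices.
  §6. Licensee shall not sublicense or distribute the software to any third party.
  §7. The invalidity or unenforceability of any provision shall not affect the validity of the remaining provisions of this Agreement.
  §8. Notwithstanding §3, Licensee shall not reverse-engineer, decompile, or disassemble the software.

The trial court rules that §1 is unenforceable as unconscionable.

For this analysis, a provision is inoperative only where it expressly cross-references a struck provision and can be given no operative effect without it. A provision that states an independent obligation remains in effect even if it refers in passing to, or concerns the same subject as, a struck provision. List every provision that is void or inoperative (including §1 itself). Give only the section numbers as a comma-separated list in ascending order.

1, 2, 4

§1 is struck. §2 has no operative effect of its own apart from §1 and is therefore inoperative. The only function of §4 is the acknowledgement condition for §2, so it cannot stand once §2 is removed. Although §3 refers to §1, its operative terms do not depend on §1, so it remains in effect. §7 is a severability clause and preserves every provision that can still be given independent effect. That leaves §3, §5, §6, §7, and §8 in effect.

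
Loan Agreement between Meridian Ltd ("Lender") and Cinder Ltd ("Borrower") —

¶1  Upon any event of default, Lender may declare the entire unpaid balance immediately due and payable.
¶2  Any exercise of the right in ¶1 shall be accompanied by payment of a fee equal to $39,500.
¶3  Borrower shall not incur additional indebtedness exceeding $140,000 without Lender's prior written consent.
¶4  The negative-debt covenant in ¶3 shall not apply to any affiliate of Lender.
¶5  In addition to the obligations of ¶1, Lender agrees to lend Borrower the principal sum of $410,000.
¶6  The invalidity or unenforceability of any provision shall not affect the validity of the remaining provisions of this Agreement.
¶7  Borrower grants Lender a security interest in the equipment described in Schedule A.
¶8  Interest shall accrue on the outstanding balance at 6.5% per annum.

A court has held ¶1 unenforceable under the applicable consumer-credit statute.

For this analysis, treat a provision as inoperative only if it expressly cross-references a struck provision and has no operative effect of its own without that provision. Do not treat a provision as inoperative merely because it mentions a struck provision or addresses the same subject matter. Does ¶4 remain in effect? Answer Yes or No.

¶1 is struck. ¶2 operates only by reference to ¶1, so it falls with ¶1. Although ¶5 refers to ¶1, its operative terms do not depend on ¶1, so it remains in effect. ¶6 is a severability clause and preserves every provision that can still be given independent effect. The provisions still in force are ¶3, ¶4, ¶5, ¶6, ¶7, and ¶8. ¶4 is among the surviving provisions, so the answer is yes.

Yes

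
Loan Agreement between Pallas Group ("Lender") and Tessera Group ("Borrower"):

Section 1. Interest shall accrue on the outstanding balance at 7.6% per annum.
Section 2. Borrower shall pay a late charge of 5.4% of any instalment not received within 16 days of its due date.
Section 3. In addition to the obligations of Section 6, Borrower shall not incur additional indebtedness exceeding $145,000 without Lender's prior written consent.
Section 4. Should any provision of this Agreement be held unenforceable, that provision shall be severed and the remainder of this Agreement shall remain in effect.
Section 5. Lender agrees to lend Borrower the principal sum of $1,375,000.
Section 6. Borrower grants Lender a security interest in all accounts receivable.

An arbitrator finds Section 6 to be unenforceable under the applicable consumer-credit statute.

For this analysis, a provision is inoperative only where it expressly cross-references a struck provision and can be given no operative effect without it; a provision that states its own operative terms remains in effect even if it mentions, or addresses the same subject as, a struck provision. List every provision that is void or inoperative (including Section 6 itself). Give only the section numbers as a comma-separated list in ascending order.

Section 6 is struck. Although Section 3 refers to Section 6, its operative terms do not depend on Section 6, so it remains in effect. No other provision's operative terms depend on Section 6. Under the severability clause in Section 4, the remaining provisions continue in force. Section 1, Section 2, Section 3, Section 4, and Section 5 remain in effect.

6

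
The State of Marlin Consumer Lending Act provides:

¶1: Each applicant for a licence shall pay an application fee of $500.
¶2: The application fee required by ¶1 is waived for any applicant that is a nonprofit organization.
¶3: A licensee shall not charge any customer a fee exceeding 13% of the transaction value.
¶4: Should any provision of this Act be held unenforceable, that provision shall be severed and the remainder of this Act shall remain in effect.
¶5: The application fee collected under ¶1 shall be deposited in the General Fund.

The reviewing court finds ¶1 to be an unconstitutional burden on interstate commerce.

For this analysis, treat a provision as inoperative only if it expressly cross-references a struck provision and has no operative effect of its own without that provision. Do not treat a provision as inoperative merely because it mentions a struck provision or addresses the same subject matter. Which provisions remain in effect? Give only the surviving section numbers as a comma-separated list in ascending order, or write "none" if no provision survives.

¶1 is struck. ¶2 operates only by reference to ¶1, so it falls with ¶1. ¶5 has no operative effect of its own apart from ¶1 and is therefore inoperative. Under the severability clause in ¶4, the remaining provisions continue in force. ¶3 and ¶4 remain in effect.

3, 4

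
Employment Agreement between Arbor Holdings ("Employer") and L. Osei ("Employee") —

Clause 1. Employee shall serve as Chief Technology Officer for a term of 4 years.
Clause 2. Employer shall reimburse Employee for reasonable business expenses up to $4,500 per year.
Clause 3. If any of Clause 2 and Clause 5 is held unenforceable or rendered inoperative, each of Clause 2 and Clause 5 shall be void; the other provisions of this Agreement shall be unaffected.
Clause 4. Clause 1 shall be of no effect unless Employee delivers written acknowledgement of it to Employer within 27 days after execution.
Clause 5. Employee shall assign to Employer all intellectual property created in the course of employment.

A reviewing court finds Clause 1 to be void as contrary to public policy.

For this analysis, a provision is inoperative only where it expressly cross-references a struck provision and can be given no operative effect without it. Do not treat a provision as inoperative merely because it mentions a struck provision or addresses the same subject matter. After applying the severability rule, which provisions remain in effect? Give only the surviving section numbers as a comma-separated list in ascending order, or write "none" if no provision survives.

Clause 1 is struck. Clause 4 operates only by reference to Clause 1, so it falls with Clause 1. Clause 3 ties Clause 2 and Clause 5 together, but none of those is affected here; the remaining provisions continue in force under Clause 3. The provisions still in force are Clause 2, Clause 3, and Clause 5.

2, 3, 5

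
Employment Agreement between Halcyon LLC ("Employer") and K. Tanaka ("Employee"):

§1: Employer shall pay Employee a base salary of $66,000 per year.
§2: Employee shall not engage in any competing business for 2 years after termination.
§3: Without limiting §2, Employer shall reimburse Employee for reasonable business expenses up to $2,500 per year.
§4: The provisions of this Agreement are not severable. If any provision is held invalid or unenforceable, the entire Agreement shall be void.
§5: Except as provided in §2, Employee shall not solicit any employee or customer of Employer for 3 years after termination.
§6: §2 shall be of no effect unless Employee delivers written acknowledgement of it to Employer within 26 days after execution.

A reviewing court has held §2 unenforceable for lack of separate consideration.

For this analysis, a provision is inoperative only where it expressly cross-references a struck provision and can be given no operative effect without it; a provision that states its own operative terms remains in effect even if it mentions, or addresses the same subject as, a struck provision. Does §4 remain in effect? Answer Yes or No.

§2 is struck. §6 merely fixes the acknowledgement condition for §2; with §2 gone it has nothing to operate on and falls away. §4 provides that the Agreement is not severable, so the invalidity of any one provision voids the entire Agreement. No provision of the Agreement survives. §4 is among the inoperative provisions, so the answer is no.

No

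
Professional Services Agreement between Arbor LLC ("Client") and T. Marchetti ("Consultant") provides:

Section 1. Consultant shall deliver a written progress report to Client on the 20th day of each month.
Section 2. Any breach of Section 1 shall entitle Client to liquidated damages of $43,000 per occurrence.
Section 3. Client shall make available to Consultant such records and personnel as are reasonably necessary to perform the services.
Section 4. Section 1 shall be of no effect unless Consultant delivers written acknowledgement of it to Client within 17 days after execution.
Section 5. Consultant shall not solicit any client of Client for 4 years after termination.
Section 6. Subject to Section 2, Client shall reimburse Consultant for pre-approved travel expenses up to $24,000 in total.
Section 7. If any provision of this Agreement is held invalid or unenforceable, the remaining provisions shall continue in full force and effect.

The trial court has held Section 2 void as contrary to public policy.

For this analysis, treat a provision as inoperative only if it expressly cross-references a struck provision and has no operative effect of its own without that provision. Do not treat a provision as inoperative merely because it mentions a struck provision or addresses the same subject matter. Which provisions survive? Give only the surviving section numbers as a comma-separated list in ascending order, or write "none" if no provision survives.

Section 2 is struck. Although Section 6 refers to Section 2, its operative terms do not depend on Section 2, so it remains in effect. No other provision's operative terms depend on Section 2. Under the severability clause in Section 7, the remaining provisions continue in force. Section 1, Section 3, Section 4, Section 5, Section 6, and Section 7 remain in effect.

1, 3, 4, 5, 6, 7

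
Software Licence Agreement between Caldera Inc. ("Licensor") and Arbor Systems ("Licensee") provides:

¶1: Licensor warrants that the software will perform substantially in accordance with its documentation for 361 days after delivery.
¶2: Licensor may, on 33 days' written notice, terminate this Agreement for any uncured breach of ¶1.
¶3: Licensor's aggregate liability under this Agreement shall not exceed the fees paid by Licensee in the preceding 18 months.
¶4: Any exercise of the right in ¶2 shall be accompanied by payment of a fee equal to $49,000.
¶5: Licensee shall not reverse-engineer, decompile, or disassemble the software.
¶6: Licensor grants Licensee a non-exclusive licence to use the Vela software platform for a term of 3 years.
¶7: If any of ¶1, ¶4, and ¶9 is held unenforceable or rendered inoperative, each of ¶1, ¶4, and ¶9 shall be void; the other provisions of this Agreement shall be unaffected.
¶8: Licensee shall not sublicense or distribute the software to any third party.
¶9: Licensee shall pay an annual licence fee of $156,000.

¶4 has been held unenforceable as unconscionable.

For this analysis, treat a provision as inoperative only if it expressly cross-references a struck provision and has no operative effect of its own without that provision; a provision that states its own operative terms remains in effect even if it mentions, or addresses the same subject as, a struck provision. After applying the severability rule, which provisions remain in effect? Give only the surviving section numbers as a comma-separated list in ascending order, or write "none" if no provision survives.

3, 5, 6, 7, 8

¶4 is struck. No other provision's operative terms depend on ¶4. ¶7 declares ¶1, ¶4, and ¶9 mutually dependent; since one of them has fallen, all of them are of no effect. That brings down ¶1 and ¶9 as well. ¶2 in turn depends solely on a provision now struck and likewise falls. The remainder continues in force under ¶7. The provisions still in force are ¶3, ¶5, ¶6, ¶7, and ¶8.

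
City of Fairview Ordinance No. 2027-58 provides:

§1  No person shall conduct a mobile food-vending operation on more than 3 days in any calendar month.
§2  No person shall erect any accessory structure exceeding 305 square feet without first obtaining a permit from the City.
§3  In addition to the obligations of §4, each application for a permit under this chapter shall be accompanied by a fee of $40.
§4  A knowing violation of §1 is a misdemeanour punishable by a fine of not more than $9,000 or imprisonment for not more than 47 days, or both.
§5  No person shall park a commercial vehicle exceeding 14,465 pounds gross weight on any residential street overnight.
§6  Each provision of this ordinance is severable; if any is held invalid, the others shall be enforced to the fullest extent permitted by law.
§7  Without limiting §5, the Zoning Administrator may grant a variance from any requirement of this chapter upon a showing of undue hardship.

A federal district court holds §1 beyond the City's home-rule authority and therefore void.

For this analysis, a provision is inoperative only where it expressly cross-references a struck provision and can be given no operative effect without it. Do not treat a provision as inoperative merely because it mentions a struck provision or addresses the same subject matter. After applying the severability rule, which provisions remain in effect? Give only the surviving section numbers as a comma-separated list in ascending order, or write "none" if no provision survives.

§1 is struck. §4 operates only by reference to §1, so it falls with §1. §3 mentions §4 but its own obligation stands independently of §4, so §3 is not affected. §6 is a severability clause and preserves every provision that can still be given independent effect. The provisions still in force are §2, §3, §5, §6, and §7.

2, 3, 5, 6, 7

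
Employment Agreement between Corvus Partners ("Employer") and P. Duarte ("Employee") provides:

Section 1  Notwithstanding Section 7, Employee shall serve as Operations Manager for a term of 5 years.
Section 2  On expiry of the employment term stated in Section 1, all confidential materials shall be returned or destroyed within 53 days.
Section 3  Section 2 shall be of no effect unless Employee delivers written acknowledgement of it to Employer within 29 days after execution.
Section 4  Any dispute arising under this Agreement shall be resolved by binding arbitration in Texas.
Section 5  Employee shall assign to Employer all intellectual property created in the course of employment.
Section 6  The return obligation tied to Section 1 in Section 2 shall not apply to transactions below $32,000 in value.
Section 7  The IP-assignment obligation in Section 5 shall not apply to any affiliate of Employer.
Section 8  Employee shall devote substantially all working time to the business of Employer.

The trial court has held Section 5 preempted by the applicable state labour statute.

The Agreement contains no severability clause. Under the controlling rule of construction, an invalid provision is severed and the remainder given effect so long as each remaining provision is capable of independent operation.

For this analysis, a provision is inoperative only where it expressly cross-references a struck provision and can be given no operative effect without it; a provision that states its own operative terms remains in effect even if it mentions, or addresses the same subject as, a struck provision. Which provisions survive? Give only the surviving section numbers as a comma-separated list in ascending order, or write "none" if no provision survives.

Section 5 is struck. Section 7 has no operative effect of its own apart from Section 5 and is therefore inoperative. Although Section 1 refers to Section 7, its operative terms do not depend on Section 7, so it remains in effect. With no severability clause, the stated default rule severs what cannot stand and enforces each remaining provision that can operate on its own. The provisions still in force are Section 1, Section 2, Section 3, Section 4, Section 6, and Section 8.

1, 2, 3, 4, 6, 8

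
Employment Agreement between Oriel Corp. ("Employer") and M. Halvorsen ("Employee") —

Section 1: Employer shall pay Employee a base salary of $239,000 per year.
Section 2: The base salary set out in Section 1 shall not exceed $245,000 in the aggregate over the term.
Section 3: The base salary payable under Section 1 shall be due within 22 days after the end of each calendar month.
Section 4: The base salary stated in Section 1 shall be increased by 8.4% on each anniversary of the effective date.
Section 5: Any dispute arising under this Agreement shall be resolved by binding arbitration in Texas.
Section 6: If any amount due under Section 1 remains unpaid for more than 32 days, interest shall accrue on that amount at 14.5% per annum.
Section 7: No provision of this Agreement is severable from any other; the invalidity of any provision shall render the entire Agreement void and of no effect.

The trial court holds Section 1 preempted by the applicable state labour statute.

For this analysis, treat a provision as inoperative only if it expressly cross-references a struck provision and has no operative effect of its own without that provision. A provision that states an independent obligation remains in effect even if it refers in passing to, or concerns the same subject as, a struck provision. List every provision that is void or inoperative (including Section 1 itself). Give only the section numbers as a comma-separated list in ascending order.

Section 1 is struck. Section 2 has no operative effect of its own apart from Section 1 and is therefore inoperative. Section 3 has no operative effect of its own apart from Section 1 and is therefore inoperative. Section 4 operates only by reference to Section 1, so it falls with Section 1. Section 6 has no operative effect of its own apart from Section 1 and is therefore inoperative. Section 7 provides that the Agreement is not severable, so the invalidity of any one provision voids the entire Agreement. No provision of the Agreement survives.

1, 2, 3, 4, 5, 6, 7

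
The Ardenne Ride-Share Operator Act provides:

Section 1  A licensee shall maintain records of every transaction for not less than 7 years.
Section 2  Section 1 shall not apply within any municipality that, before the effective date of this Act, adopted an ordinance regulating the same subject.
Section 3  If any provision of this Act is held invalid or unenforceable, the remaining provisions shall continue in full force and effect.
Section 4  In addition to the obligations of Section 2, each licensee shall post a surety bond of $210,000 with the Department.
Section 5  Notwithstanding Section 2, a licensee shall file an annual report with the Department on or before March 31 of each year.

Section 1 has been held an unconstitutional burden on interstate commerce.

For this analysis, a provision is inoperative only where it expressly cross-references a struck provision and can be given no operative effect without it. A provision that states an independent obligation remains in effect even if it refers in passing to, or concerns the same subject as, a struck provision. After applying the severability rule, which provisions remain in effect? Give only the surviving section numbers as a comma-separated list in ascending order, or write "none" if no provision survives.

3, 4, 5

Section 1 is struck. The only function of Section 2 is the local-preemption carve-out from Section 1, so it cannot stand once Section 1 is removed. Although Section 4 refers to Section 2, its operative terms do not depend on Section 2, so it remains in effect. Although Section 5 refers to Section 2, its operative terms do not depend on Section 2, so it remains in effect. Under the severability clause in Section 3, the remaining provisions continue in force. Section 3, Section 4, and Section 5 remain in effect.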